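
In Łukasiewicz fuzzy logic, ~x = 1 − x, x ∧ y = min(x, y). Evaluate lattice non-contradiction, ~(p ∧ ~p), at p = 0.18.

0.82

~p = 1 − 0.18 = 0.82
p ∧ ~p = min(0.18, 0.82) = 0.18
~(p ∧ ~p) = 1 − 0.18 = 0.82
(The value 0.82 < 1 shows this instance is not satisfied; not a Ł∞-tautology — its value is 1 − min(a, 1−a).)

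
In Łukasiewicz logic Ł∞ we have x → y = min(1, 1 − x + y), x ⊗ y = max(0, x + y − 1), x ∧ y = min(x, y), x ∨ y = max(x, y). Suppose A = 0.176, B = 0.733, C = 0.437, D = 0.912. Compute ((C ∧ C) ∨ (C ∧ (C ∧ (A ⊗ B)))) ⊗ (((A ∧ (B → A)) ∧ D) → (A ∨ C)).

0.437

C ∧ C = min(0.437, 0.437) = 0.437
A ⊗ B = max(0, 0.176 + 0.733 − 1) = max(0, -0.091) = 0.000
C ∧ (A ⊗ B) = min(0.437, 0.000) = 0.000
C ∧ (C ∧ (A ⊗ B)) = min(0.437, 0.000) = 0.000
(C ∧ C) ∨ (C ∧ (C ∧ (A ⊗ B))) = max(0.437, 0.000) = 0.437
B → A = min(1, 1 − 0.733 + 0.176) = min(1, 0.443) = 0.443
A ∧ (B → A) = min(0.176, 0.443) = 0.176
(A ∧ (B → A)) ∧ D = min(0.176, 0.912) = 0.176
A ∨ C = max(0.176, 0.437) = 0.437
((A ∧ (B → A)) ∧ D) → (A ∨ C) = min(1, 1 − 0.176 + 0.437) = min(1, 1.261) = 1.000
((C ∧ C) ∨ (C ∧ (C ∧ (A ⊗ B)))) ⊗ (((A ∧ (B → A)) ∧ D) → (A ∨ C)) = max(0, 0.437 + 1.000 − 1) = max(0, 0.437) = 0.437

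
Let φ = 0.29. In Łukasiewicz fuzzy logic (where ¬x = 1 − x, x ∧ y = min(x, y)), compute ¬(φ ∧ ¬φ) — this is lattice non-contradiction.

¬φ = 1 − 0.29 = 0.71
φ ∧ ¬φ = min(0.29, 0.71) = 0.29
¬(φ ∧ ¬φ) = 1 − 0.29 = 0.71
(The value 0.71 < 1 shows this instance is not satisfied; not a Ł∞-tautology — its value is 1 − min(a, 1−a).)

0.71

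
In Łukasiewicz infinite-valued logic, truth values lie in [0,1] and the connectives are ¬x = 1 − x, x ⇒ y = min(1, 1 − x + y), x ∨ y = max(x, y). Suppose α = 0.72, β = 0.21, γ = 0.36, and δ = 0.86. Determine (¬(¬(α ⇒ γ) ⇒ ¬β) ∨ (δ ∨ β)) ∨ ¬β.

0.86

α ⇒ γ = min(1, 1 − 0.72 + 0.36) = min(1, 0.64) = 0.64
¬(α ⇒ γ) = 1 − 0.64 = 0.36
¬β = 1 − 0.21 = 0.79
¬(α ⇒ γ) ⇒ ¬β = min(1, 1 − 0.36 + 0.79) = min(1, 1.43) = 1.00
¬(¬(α ⇒ γ) ⇒ ¬β) = 1 − 1.00 = 0.00
δ ∨ β = max(0.86, 0.21) = 0.86
¬(¬(α ⇒ γ) ⇒ ¬β) ∨ (δ ∨ β) = max(0.00, 0.86) = 0.86
(¬(¬(α ⇒ γ) ⇒ ¬β) ∨ (δ ∨ β)) ∨ ¬β = max(0.86, 0.79) = 0.86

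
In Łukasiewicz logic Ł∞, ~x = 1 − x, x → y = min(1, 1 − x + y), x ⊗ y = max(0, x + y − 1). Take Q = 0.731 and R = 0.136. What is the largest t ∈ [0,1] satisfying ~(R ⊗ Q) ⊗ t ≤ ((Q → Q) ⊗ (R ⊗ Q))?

R ⊗ Q = max(0, 0.136 + 0.731 − 1) = max(0, -0.133) = 0.000
~(R ⊗ Q) = 1 − 0.000 = 1.000
So the left factor is ~(R ⊗ Q) = 1.000.
Q → Q = min(1, 1 − 0.731 + 0.731) = min(1, 1.000) = 1.000
(Q → Q) ⊗ (R ⊗ Q) = max(0, 1.000 + 0.000 − 1) = max(0, 0.000) = 0.000
So the right-hand bound is (Q → Q) ⊗ (R ⊗ Q) = 0.000.
The residuum of the Łukasiewicz t-norm gives the supremum: min(1, 1 − 1.000 + 0.000).
1 − 1.000 + 0.000 = 0.000, so t = min(1, 0.000) = 0.000.
Check: 1.000 ⊗ 0.000 = max(0, 0.000) = 0.000 ≤ 0.000.

0.000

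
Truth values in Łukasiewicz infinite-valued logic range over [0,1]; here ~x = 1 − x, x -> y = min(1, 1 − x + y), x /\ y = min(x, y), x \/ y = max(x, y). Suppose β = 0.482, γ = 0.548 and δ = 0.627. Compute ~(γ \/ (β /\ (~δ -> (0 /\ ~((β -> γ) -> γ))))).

0.452

~δ = 1 − 0.627 = 0.373
β -> γ = min(1, 1 − 0.482 + 0.548) = min(1, 1.066) = 1.000
(β -> γ) -> γ = min(1, 1 − 1.000 + 0.548) = min(1, 0.548) = 0.548
~((β -> γ) -> γ) = 1 − 0.548 = 0.452
0 /\ ~((β -> γ) -> γ) = min(0.000, 0.452) = 0.000
~δ -> (0 /\ ~((β -> γ) -> γ)) = min(1, 1 − 0.373 + 0.000) = min(1, 0.627) = 0.627
β /\ (~δ -> (0 /\ ~((β -> γ) -> γ))) = min(0.482, 0.627) = 0.482
γ \/ (β /\ (~δ -> (0 /\ ~((β -> γ) -> γ)))) = max(0.548, 0.482) = 0.548
~(γ \/ (β /\ (~δ -> (0 /\ ~((β -> γ) -> γ))))) = 1 − 0.548 = 0.452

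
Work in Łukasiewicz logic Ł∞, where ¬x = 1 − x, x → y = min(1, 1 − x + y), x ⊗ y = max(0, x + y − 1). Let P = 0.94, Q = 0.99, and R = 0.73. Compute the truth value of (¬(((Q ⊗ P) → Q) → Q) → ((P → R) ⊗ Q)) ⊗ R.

Q ⊗ P = max(0, 0.99 + 0.94 − 1) = max(0, 0.93) = 0.93
(Q ⊗ P) → Q = min(1, 1 − 0.93 + 0.99) = min(1, 1.06) = 1.00
((Q ⊗ P) → Q) → Q = min(1, 1 − 1.00 + 0.99) = min(1, 0.99) = 0.99
¬(((Q ⊗ P) → Q) → Q) = 1 − 0.99 = 0.01
P → R = min(1, 1 − 0.94 + 0.73) = min(1, 0.79) = 0.79
(P → R) ⊗ Q = max(0, 0.79 + 0.99 − 1) = max(0, 0.78) = 0.78
¬(((Q ⊗ P) → Q) → Q) → ((P → R) ⊗ Q) = min(1, 1 − 0.01 + 0.78) = min(1, 1.77) = 1.00
(¬(((Q ⊗ P) → Q) → Q) → ((P → R) ⊗ Q)) ⊗ R = max(0, 1.00 + 0.73 − 1) = max(0, 0.73) = 0.73

0.73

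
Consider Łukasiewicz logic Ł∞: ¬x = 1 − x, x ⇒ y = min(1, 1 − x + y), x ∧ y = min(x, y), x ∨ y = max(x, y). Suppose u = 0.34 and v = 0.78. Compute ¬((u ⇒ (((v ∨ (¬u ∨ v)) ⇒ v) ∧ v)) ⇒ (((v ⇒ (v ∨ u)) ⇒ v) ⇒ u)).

0.44

¬u = 1 − 0.34 = 0.66
¬u ∨ v = max(0.66, 0.78) = 0.78
v ∨ (¬u ∨ v) = max(0.78, 0.78) = 0.78
(v ∨ (¬u ∨ v)) ⇒ v = min(1, 1 − 0.78 + 0.78) = min(1, 1.00) = 1.00
((v ∨ (¬u ∨ v)) ⇒ v) ∧ v = min(1.00, 0.78) = 0.78
u ⇒ (((v ∨ (¬u ∨ v)) ⇒ v) ∧ v) = min(1, 1 − 0.34 + 0.78) = min(1, 1.44) = 1.00
v ∨ u = max(0.78, 0.34) = 0.78
v ⇒ (v ∨ u) = min(1, 1 − 0.78 + 0.78) = min(1, 1.00) = 1.00
(v ⇒ (v ∨ u)) ⇒ v = min(1, 1 − 1.00 + 0.78) = min(1, 0.78) = 0.78
((v ⇒ (v ∨ u)) ⇒ v) ⇒ u = min(1, 1 − 0.78 + 0.34) = min(1, 0.56) = 0.56
(u ⇒ (((v ∨ (¬u ∨ v)) ⇒ v) ∧ v)) ⇒ (((v ⇒ (v ∨ u)) ⇒ v) ⇒ u) = min(1, 1 − 1.00 + 0.56) = min(1, 0.56) = 0.56
¬((u ⇒ (((v ∨ (¬u ∨ v)) ⇒ v) ∧ v)) ⇒ (((v ⇒ (v ∨ u)) ⇒ v) ⇒ u)) = 1 − 0.56 = 0.44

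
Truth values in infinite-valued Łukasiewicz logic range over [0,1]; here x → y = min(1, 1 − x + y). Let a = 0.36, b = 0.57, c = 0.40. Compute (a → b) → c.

a → b = min(1, 1 − 0.36 + 0.57) = min(1, 1.21) = 1.00
(a → b) → c = min(1, 1 − 1.00 + 0.40) = min(1, 0.40) = 0.40

0.40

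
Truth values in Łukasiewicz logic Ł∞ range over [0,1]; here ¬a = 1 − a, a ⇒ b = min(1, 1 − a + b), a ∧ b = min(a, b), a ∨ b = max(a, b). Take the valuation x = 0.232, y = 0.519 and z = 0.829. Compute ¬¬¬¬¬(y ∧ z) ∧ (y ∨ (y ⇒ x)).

y ∧ z = min(0.519, 0.829) = 0.519
¬(y ∧ z) = 1 − 0.519 = 0.481
¬¬(y ∧ z) = 1 − 0.481 = 0.519
¬¬¬(y ∧ z) = 1 − 0.519 = 0.481
¬¬¬¬(y ∧ z) = 1 − 0.481 = 0.519
¬¬¬¬¬(y ∧ z) = 1 − 0.519 = 0.481
y ⇒ x = min(1, 1 − 0.519 + 0.232) = min(1, 0.713) = 0.713
y ∨ (y ⇒ x) = max(0.519, 0.713) = 0.713
¬¬¬¬¬(y ∧ z) ∧ (y ∨ (y ⇒ x)) = min(0.481, 0.713) = 0.481

0.481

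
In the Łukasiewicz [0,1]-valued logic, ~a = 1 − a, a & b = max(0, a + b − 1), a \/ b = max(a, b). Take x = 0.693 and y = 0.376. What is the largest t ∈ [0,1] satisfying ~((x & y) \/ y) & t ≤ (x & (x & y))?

x & y = max(0, 0.693 + 0.376 − 1) = max(0, 0.069) = 0.069
(x & y) \/ y = max(0.069, 0.376) = 0.376
~((x & y) \/ y) = 1 − 0.376 = 0.624
So the left factor is ~((x & y) \/ y) = 0.624.
x & (x & y) = max(0, 0.693 + 0.069 − 1) = max(0, -0.238) = 0.000
So the right-hand bound is x & (x & y) = 0.000.
The residuum of the Łukasiewicz t-norm gives the supremum: min(1, 1 − 0.624 + 0.000).
1 − 0.624 + 0.000 = 0.376, so t = min(1, 0.376) = 0.376.
Check: 0.624 & 0.376 = max(0, 0.000) = 0.000 ≤ 0.000.

0.376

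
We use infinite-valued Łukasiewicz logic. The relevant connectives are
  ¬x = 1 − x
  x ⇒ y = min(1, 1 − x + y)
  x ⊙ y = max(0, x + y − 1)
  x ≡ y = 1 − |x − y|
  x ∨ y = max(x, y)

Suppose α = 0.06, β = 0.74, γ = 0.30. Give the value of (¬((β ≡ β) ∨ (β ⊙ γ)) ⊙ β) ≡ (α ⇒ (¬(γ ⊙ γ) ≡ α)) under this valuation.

β ≡ β = 1 − |0.74 − 0.74| = 1 − 0.00 = 1.00
β ⊙ γ = max(0, 0.74 + 0.30 − 1) = max(0, 0.04) = 0.04
(β ≡ β) ∨ (β ⊙ γ) = max(1.00, 0.04) = 1.00
¬((β ≡ β) ∨ (β ⊙ γ)) = 1 − 1.00 = 0.00
¬((β ≡ β) ∨ (β ⊙ γ)) ⊙ β = max(0, 0.00 + 0.74 − 1) = max(0, -0.26) = 0.00
γ ⊙ γ = max(0, 0.30 + 0.30 − 1) = max(0, -0.40) = 0.00
¬(γ ⊙ γ) = 1 − 0.00 = 1.00
¬(γ ⊙ γ) ≡ α = 1 − |1.00 − 0.06| = 1 − 0.94 = 0.06
α ⇒ (¬(γ ⊙ γ) ≡ α) = min(1, 1 − 0.06 + 0.06) = min(1, 1.00) = 1.00
(¬((β ≡ β) ∨ (β ⊙ γ)) ⊙ β) ≡ (α ⇒ (¬(γ ⊙ γ) ≡ α)) = 1 − |0.00 − 1.00| = 1 − 1.00 = 0.00

0.00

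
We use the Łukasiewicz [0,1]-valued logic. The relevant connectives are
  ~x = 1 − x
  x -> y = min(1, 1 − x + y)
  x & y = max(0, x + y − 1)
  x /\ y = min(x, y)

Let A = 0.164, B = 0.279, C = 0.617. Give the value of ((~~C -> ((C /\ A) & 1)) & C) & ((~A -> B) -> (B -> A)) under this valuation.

~C = 1 − 0.617 = 0.383
~~C = 1 − 0.383 = 0.617
C /\ A = min(0.617, 0.164) = 0.164
(C /\ A) & 1 = max(0, 0.164 + 1.000 − 1) = max(0, 0.164) = 0.164
~~C -> ((C /\ A) & 1) = min(1, 1 − 0.617 + 0.164) = min(1, 0.547) = 0.547
(~~C -> ((C /\ A) & 1)) & C = max(0, 0.547 + 0.617 − 1) = max(0, 0.164) = 0.164
~A = 1 − 0.164 = 0.836
~A -> B = min(1, 1 − 0.836 + 0.279) = min(1, 0.443) = 0.443
B -> A = min(1, 1 − 0.279 + 0.164) = min(1, 0.885) = 0.885
(~A -> B) -> (B -> A) = min(1, 1 − 0.443 + 0.885) = min(1, 1.442) = 1.000
((~~C -> ((C /\ A) & 1)) & C) & ((~A -> B) -> (B -> A)) = max(0, 0.164 + 1.000 − 1) = max(0, 0.164) = 0.164

0.164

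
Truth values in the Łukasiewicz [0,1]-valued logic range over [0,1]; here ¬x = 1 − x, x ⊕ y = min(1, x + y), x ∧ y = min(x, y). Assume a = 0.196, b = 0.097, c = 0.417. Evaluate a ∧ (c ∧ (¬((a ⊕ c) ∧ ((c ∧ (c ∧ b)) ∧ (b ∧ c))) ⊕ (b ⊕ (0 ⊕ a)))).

a ⊕ c = min(1, 0.196 + 0.417) = min(1, 0.613) = 0.613
c ∧ b = min(0.417, 0.097) = 0.097
c ∧ (c ∧ b) = min(0.417, 0.097) = 0.097
b ∧ c = min(0.097, 0.417) = 0.097
(c ∧ (c ∧ b)) ∧ (b ∧ c) = min(0.097, 0.097) = 0.097
(a ⊕ c) ∧ ((c ∧ (c ∧ b)) ∧ (b ∧ c)) = min(0.613, 0.097) = 0.097
¬((a ⊕ c) ∧ ((c ∧ (c ∧ b)) ∧ (b ∧ c))) = 1 − 0.097 = 0.903
0 ⊕ a = min(1, 0.000 + 0.196) = min(1, 0.196) = 0.196
b ⊕ (0 ⊕ a) = min(1, 0.097 + 0.196) = min(1, 0.293) = 0.293
¬((a ⊕ c) ∧ ((c ∧ (c ∧ b)) ∧ (b ∧ c))) ⊕ (b ⊕ (0 ⊕ a)) = min(1, 0.903 + 0.293) = min(1, 1.196) = 1.000
c ∧ (¬((a ⊕ c) ∧ ((c ∧ (c ∧ b)) ∧ (b ∧ c))) ⊕ (b ⊕ (0 ⊕ a))) = min(0.417, 1.000) = 0.417
a ∧ (c ∧ (¬((a ⊕ c) ∧ ((c ∧ (c ∧ b)) ∧ (b ∧ c))) ⊕ (b ⊕ (0 ⊕ a)))) = min(0.196, 0.417) = 0.196

0.196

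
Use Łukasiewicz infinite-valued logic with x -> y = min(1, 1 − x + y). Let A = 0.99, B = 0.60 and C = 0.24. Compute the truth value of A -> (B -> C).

0.65

B -> C = min(1, 1 − 0.60 + 0.24) = min(1, 0.64) = 0.64
A -> (B -> C) = min(1, 1 − 0.99 + 0.64) = min(1, 0.65) = 0.65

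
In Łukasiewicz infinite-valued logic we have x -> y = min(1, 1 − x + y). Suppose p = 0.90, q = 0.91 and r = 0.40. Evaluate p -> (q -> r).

0.59

q -> r = min(1, 1 − 0.91 + 0.40) = min(1, 0.49) = 0.49
p -> (q -> r) = min(1, 1 − 0.90 + 0.49) = min(1, 0.59) = 0.59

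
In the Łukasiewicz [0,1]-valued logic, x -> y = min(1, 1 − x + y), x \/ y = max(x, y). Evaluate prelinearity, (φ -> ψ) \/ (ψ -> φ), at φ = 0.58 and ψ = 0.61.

1.00

φ -> ψ = min(1, 1 − 0.58 + 0.61) = min(1, 1.03) = 1.00
ψ -> φ = min(1, 1 − 0.61 + 0.58) = min(1, 0.97) = 0.97
(φ -> ψ) \/ (ψ -> φ) = max(1.00, 0.97) = 1.00
(As expected: a Ł∞-tautology — holds in every MV-chain.)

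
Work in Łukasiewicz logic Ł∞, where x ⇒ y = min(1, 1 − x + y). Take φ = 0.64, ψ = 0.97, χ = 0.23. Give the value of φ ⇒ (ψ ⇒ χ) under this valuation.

0.62

ψ ⇒ χ = min(1, 1 − 0.97 + 0.23) = min(1, 0.26) = 0.26
φ ⇒ (ψ ⇒ χ) = min(1, 1 − 0.64 + 0.26) = min(1, 0.62) = 0.62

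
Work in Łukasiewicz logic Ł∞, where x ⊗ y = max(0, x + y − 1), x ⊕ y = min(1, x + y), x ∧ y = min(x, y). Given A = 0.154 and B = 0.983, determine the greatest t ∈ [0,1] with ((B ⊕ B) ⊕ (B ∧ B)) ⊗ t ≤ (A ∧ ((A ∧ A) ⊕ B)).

B ⊕ B = min(1, 0.983 + 0.983) = min(1, 1.966) = 1.000
B ∧ B = min(0.983, 0.983) = 0.983
(B ⊕ B) ⊕ (B ∧ B) = min(1, 1.000 + 0.983) = min(1, 1.983) = 1.000
So the left factor is (B ⊕ B) ⊕ (B ∧ B) = 1.000.
A ∧ A = min(0.154, 0.154) = 0.154
(A ∧ A) ⊕ B = min(1, 0.154 + 0.983) = min(1, 1.137) = 1.000
A ∧ ((A ∧ A) ⊕ B) = min(0.154, 1.000) = 0.154
So the right-hand bound is A ∧ ((A ∧ A) ⊕ B) = 0.154.
The residuum of the Łukasiewicz t-norm gives the supremum: min(1, 1 − 1.000 + 0.154).
1 − 1.000 + 0.154 = 0.154, so t = min(1, 0.154) = 0.154.
Check: 1.000 ⊗ 0.154 = max(0, 0.154) = 0.154 ≤ 0.154.

0.154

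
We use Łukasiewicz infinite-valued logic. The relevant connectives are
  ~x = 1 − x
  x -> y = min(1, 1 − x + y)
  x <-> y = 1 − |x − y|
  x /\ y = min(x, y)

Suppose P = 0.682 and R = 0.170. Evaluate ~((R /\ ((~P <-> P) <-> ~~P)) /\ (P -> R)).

~P = 1 − 0.682 = 0.318
~P <-> P = 1 − |0.318 − 0.682| = 1 − 0.364 = 0.636
~~P = 1 − 0.318 = 0.682
(~P <-> P) <-> ~~P = 1 − |0.636 − 0.682| = 1 − 0.046 = 0.954
R /\ ((~P <-> P) <-> ~~P) = min(0.170, 0.954) = 0.170
P -> R = min(1, 1 − 0.682 + 0.170) = min(1, 0.488) = 0.488
(R /\ ((~P <-> P) <-> ~~P)) /\ (P -> R) = min(0.170, 0.488) = 0.170
~((R /\ ((~P <-> P) <-> ~~P)) /\ (P -> R)) = 1 − 0.170 = 0.830

0.830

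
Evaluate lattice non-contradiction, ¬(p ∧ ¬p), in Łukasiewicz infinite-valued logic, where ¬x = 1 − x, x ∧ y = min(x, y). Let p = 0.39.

0.61

¬p = 1 − 0.39 = 0.61
p ∧ ¬p = min(0.39, 0.61) = 0.39
¬(p ∧ ¬p) = 1 − 0.39 = 0.61
(The value 0.61 < 1 shows this instance is not satisfied; not a Ł∞-tautology — its value is 1 − min(a, 1−a).)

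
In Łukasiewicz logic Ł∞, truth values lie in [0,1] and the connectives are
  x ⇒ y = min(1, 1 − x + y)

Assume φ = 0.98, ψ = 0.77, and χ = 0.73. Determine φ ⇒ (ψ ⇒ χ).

0.98

ψ ⇒ χ = min(1, 1 − 0.77 + 0.73) = min(1, 0.96) = 0.96
φ ⇒ (ψ ⇒ χ) = min(1, 1 − 0.98 + 0.96) = min(1, 0.98) = 0.98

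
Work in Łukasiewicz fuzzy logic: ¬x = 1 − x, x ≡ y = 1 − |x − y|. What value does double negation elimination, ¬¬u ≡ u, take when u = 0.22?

1.00

¬u = 1 − 0.22 = 0.78
¬¬u = 1 − 0.78 = 0.22
¬¬u ≡ u = 1 − |0.22 − 0.22| = 1 − 0.00 = 1.00
(As expected: always 1 in Ł∞ since negation is involutive.)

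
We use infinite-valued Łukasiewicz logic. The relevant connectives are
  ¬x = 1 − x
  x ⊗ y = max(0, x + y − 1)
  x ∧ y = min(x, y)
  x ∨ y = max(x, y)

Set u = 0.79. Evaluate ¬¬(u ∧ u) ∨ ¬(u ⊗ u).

0.79

u ∧ u = min(0.79, 0.79) = 0.79
¬(u ∧ u) = 1 − 0.79 = 0.21
¬¬(u ∧ u) = 1 − 0.21 = 0.79
u ⊗ u = max(0, 0.79 + 0.79 − 1) = max(0, 0.58) = 0.58
¬(u ⊗ u) = 1 − 0.58 = 0.42
¬¬(u ∧ u) ∨ ¬(u ⊗ u) = max(0.79, 0.42) = 0.79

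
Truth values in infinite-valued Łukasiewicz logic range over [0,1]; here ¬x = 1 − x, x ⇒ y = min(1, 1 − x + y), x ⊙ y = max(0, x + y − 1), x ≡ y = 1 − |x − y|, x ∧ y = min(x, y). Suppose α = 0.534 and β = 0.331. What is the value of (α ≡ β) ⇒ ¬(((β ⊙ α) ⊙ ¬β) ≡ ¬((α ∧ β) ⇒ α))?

α ≡ β = 1 − |0.534 − 0.331| = 1 − 0.203 = 0.797
β ⊙ α = max(0, 0.331 + 0.534 − 1) = max(0, -0.135) = 0.000
¬β = 1 − 0.331 = 0.669
(β ⊙ α) ⊙ ¬β = max(0, 0.000 + 0.669 − 1) = max(0, -0.331) = 0.000
α ∧ β = min(0.534, 0.331) = 0.331
(α ∧ β) ⇒ α = min(1, 1 − 0.331 + 0.534) = min(1, 1.203) = 1.000
¬((α ∧ β) ⇒ α) = 1 − 1.000 = 0.000
((β ⊙ α) ⊙ ¬β) ≡ ¬((α ∧ β) ⇒ α) = 1 − |0.000 − 0.000| = 1 − 0.000 = 1.000
¬(((β ⊙ α) ⊙ ¬β) ≡ ¬((α ∧ β) ⇒ α)) = 1 − 1.000 = 0.000
(α ≡ β) ⇒ ¬(((β ⊙ α) ⊙ ¬β) ≡ ¬((α ∧ β) ⇒ α)) = min(1, 1 − 0.797 + 0.000) = min(1, 0.203) = 0.203

0.203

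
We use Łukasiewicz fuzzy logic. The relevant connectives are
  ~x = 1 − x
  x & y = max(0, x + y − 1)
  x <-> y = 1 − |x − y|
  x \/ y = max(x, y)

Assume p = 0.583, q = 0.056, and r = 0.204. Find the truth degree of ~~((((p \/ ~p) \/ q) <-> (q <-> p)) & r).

~p = 1 − 0.583 = 0.417
p \/ ~p = max(0.583, 0.417) = 0.583
(p \/ ~p) \/ q = max(0.583, 0.056) = 0.583
q <-> p = 1 − |0.056 − 0.583| = 1 − 0.527 = 0.473
((p \/ ~p) \/ q) <-> (q <-> p) = 1 − |0.583 − 0.473| = 1 − 0.110 = 0.890
(((p \/ ~p) \/ q) <-> (q <-> p)) & r = max(0, 0.890 + 0.204 − 1) = max(0, 0.094) = 0.094
~((((p \/ ~p) \/ q) <-> (q <-> p)) & r) = 1 − 0.094 = 0.906
~~((((p \/ ~p) \/ q) <-> (q <-> p)) & r) = 1 − 0.906 = 0.094

0.094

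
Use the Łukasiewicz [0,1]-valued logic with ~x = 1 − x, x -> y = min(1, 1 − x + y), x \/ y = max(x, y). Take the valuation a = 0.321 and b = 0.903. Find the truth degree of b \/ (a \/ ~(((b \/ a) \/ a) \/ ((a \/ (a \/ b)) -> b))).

0.903

b \/ a = max(0.903, 0.321) = 0.903
(b \/ a) \/ a = max(0.903, 0.321) = 0.903
a \/ b = max(0.321, 0.903) = 0.903
a \/ (a \/ b) = max(0.321, 0.903) = 0.903
(a \/ (a \/ b)) -> b = min(1, 1 − 0.903 + 0.903) = min(1, 1.000) = 1.000
((b \/ a) \/ a) \/ ((a \/ (a \/ b)) -> b) = max(0.903, 1.000) = 1.000
~(((b \/ a) \/ a) \/ ((a \/ (a \/ b)) -> b)) = 1 − 1.000 = 0.000
a \/ ~(((b \/ a) \/ a) \/ ((a \/ (a \/ b)) -> b)) = max(0.321, 0.000) = 0.321
b \/ (a \/ ~(((b \/ a) \/ a) \/ ((a \/ (a \/ b)) -> b))) = max(0.903, 0.321) = 0.903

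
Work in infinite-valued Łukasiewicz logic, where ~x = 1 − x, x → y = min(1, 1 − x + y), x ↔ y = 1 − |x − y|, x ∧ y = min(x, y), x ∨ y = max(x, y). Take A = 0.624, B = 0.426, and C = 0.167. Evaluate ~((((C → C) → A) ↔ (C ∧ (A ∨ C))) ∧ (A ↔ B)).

C → C = min(1, 1 − 0.167 + 0.167) = min(1, 1.000) = 1.000
(C → C) → A = min(1, 1 − 1.000 + 0.624) = min(1, 0.624) = 0.624
A ∨ C = max(0.624, 0.167) = 0.624
C ∧ (A ∨ C) = min(0.167, 0.624) = 0.167
((C → C) → A) ↔ (C ∧ (A ∨ C)) = 1 − |0.624 − 0.167| = 1 − 0.457 = 0.543
A ↔ B = 1 − |0.624 − 0.426| = 1 − 0.198 = 0.802
(((C → C) → A) ↔ (C ∧ (A ∨ C))) ∧ (A ↔ B) = min(0.543, 0.802) = 0.543
~((((C → C) → A) ↔ (C ∧ (A ∨ C))) ∧ (A ↔ B)) = 1 − 0.543 = 0.457

0.457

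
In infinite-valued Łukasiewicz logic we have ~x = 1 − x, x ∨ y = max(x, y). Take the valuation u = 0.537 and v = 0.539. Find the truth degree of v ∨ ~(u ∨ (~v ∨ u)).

~v = 1 − 0.539 = 0.461
~v ∨ u = max(0.461, 0.537) = 0.537
u ∨ (~v ∨ u) = max(0.537, 0.537) = 0.537
~(u ∨ (~v ∨ u)) = 1 − 0.537 = 0.463
v ∨ ~(u ∨ (~v ∨ u)) = max(0.539, 0.463) = 0.539

0.539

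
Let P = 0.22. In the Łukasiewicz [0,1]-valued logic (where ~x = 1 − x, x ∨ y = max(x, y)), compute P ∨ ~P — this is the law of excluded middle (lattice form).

~P = 1 − 0.22 = 0.78
P ∨ ~P = max(0.22, 0.78) = 0.78
(The value 0.78 < 1 shows this instance is not satisfied; not a Ł∞-tautology — its value is max(a, 1−a).)

0.78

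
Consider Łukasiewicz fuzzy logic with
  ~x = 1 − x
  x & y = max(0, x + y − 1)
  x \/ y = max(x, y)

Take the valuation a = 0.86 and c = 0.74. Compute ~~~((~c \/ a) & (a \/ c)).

~c = 1 − 0.74 = 0.26
~c \/ a = max(0.26, 0.86) = 0.86
a \/ c = max(0.86, 0.74) = 0.86
(~c \/ a) & (a \/ c) = max(0, 0.86 + 0.86 − 1) = max(0, 0.72) = 0.72
~((~c \/ a) & (a \/ c)) = 1 − 0.72 = 0.28
~~((~c \/ a) & (a \/ c)) = 1 − 0.28 = 0.72
~~~((~c \/ a) & (a \/ c)) = 1 − 0.72 = 0.28

0.28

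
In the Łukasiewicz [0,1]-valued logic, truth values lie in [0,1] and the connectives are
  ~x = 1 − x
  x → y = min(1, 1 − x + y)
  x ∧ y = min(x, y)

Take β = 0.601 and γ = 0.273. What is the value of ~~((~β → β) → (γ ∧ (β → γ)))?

~β = 1 − 0.601 = 0.399
~β → β = min(1, 1 − 0.399 + 0.601) = min(1, 1.202) = 1.000
β → γ = min(1, 1 − 0.601 + 0.273) = min(1, 0.672) = 0.672
γ ∧ (β → γ) = min(0.273, 0.672) = 0.273
(~β → β) → (γ ∧ (β → γ)) = min(1, 1 − 1.000 + 0.273) = min(1, 0.273) = 0.273
~((~β → β) → (γ ∧ (β → γ))) = 1 − 0.273 = 0.727
~~((~β → β) → (γ ∧ (β → γ))) = 1 − 0.727 = 0.273

0.273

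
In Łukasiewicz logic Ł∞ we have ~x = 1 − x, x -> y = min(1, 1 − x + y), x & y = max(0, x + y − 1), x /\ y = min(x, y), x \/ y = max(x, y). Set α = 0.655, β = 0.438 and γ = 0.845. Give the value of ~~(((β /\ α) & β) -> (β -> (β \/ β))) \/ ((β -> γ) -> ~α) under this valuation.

1.000

β /\ α = min(0.438, 0.655) = 0.438
(β /\ α) & β = max(0, 0.438 + 0.438 − 1) = max(0, -0.124) = 0.000
β \/ β = max(0.438, 0.438) = 0.438
β -> (β \/ β) = min(1, 1 − 0.438 + 0.438) = min(1, 1.000) = 1.000
((β /\ α) & β) -> (β -> (β \/ β)) = min(1, 1 − 0.000 + 1.000) = min(1, 2.000) = 1.000
~(((β /\ α) & β) -> (β -> (β \/ β))) = 1 − 1.000 = 0.000
~~(((β /\ α) & β) -> (β -> (β \/ β))) = 1 − 0.000 = 1.000
β -> γ = min(1, 1 − 0.438 + 0.845) = min(1, 1.407) = 1.000
~α = 1 − 0.655 = 0.345
(β -> γ) -> ~α = min(1, 1 − 1.000 + 0.345) = min(1, 0.345) = 0.345
~~(((β /\ α) & β) -> (β -> (β \/ β))) \/ ((β -> γ) -> ~α) = max(1.000, 0.345) = 1.000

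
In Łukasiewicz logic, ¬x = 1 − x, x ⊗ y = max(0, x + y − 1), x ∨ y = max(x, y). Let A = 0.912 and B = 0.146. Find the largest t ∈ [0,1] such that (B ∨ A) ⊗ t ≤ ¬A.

0.176

B ∨ A = max(0.146, 0.912) = 0.912
So the left factor is B ∨ A = 0.912.
¬A = 1 − 0.912 = 0.088
So the right-hand bound is ¬A = 0.088.
The residuum of the Łukasiewicz t-norm gives the supremum: min(1, 1 − 0.912 + 0.088).
1 − 0.912 + 0.088 = 0.176, so t = min(1, 0.176) = 0.176.
Check: 0.912 ⊗ 0.176 = max(0, 0.088) = 0.088 ≤ 0.088.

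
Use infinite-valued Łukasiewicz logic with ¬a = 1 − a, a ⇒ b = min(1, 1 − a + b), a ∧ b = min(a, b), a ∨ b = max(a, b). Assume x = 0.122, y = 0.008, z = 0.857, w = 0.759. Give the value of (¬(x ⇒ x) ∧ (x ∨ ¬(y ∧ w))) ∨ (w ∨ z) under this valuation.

x ⇒ x = min(1, 1 − 0.122 + 0.122) = min(1, 1.000) = 1.000
¬(x ⇒ x) = 1 − 1.000 = 0.000
y ∧ w = min(0.008, 0.759) = 0.008
¬(y ∧ w) = 1 − 0.008 = 0.992
x ∨ ¬(y ∧ w) = max(0.122, 0.992) = 0.992
¬(x ⇒ x) ∧ (x ∨ ¬(y ∧ w)) = min(0.000, 0.992) = 0.000
w ∨ z = max(0.759, 0.857) = 0.857
(¬(x ⇒ x) ∧ (x ∨ ¬(y ∧ w))) ∨ (w ∨ z) = max(0.000, 0.857) = 0.857

0.857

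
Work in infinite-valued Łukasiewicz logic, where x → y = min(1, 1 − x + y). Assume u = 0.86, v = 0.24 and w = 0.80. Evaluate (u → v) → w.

u → v = min(1, 1 − 0.86 + 0.24) = min(1, 0.38) = 0.38
(u → v) → w = min(1, 1 − 0.38 + 0.80) = min(1, 1.42) = 1.00

1.00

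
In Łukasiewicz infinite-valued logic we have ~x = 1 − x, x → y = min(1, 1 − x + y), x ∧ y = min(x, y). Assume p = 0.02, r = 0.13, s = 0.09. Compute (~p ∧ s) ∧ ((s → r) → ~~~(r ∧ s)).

0.09

~p = 1 − 0.02 = 0.98
~p ∧ s = min(0.98, 0.09) = 0.09
s → r = min(1, 1 − 0.09 + 0.13) = min(1, 1.04) = 1.00
r ∧ s = min(0.13, 0.09) = 0.09
~(r ∧ s) = 1 − 0.09 = 0.91
~~(r ∧ s) = 1 − 0.91 = 0.09
~~~(r ∧ s) = 1 − 0.09 = 0.91
(s → r) → ~~~(r ∧ s) = min(1, 1 − 1.00 + 0.91) = min(1, 0.91) = 0.91
(~p ∧ s) ∧ ((s → r) → ~~~(r ∧ s)) = min(0.09, 0.91) = 0.09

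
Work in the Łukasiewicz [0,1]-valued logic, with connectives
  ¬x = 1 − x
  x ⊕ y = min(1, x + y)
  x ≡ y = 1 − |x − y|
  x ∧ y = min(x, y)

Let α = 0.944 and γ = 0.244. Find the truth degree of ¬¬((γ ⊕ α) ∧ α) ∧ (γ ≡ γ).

γ ⊕ α = min(1, 0.244 + 0.944) = min(1, 1.188) = 1.000
(γ ⊕ α) ∧ α = min(1.000, 0.944) = 0.944
¬((γ ⊕ α) ∧ α) = 1 − 0.944 = 0.056
¬¬((γ ⊕ α) ∧ α) = 1 − 0.056 = 0.944
γ ≡ γ = 1 − |0.244 − 0.244| = 1 − 0.000 = 1.000
¬¬((γ ⊕ α) ∧ α) ∧ (γ ≡ γ) = min(0.944, 1.000) = 0.944

0.944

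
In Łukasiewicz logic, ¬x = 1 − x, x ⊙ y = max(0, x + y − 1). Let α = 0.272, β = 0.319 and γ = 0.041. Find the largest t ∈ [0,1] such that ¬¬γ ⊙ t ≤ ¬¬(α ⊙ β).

0.959

¬γ = 1 − 0.041 = 0.959
¬¬γ = 1 − 0.959 = 0.041
So the left factor is ¬¬γ = 0.041.
α ⊙ β = max(0, 0.272 + 0.319 − 1) = max(0, -0.409) = 0.000
¬(α ⊙ β) = 1 − 0.000 = 1.000
¬¬(α ⊙ β) = 1 − 1.000 = 0.000
So the right-hand bound is ¬¬(α ⊙ β) = 0.000.
The residuum of the Łukasiewicz t-norm gives the supremum: min(1, 1 − 0.041 + 0.000).
1 − 0.041 + 0.000 = 0.959, so t = min(1, 0.959) = 0.959.
Check: 0.041 ⊙ 0.959 = max(0, 0.000) = 0.000 ≤ 0.000.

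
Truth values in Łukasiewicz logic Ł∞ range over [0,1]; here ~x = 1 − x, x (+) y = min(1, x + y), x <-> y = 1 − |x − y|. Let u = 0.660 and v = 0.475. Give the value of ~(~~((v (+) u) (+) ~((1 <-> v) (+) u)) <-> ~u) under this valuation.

0.660

v (+) u = min(1, 0.475 + 0.660) = min(1, 1.135) = 1.000
1 <-> v = 1 − |1.000 − 0.475| = 1 − 0.525 = 0.475
(1 <-> v) (+) u = min(1, 0.475 + 0.660) = min(1, 1.135) = 1.000
~((1 <-> v) (+) u) = 1 − 1.000 = 0.000
(v (+) u) (+) ~((1 <-> v) (+) u) = min(1, 1.000 + 0.000) = min(1, 1.000) = 1.000
~((v (+) u) (+) ~((1 <-> v) (+) u)) = 1 − 1.000 = 0.000
~~((v (+) u) (+) ~((1 <-> v) (+) u)) = 1 − 0.000 = 1.000
~u = 1 − 0.660 = 0.340
~~((v (+) u) (+) ~((1 <-> v) (+) u)) <-> ~u = 1 − |1.000 − 0.340| = 1 − 0.660 = 0.340
~(~~((v (+) u) (+) ~((1 <-> v) (+) u)) <-> ~u) = 1 − 0.340 = 0.660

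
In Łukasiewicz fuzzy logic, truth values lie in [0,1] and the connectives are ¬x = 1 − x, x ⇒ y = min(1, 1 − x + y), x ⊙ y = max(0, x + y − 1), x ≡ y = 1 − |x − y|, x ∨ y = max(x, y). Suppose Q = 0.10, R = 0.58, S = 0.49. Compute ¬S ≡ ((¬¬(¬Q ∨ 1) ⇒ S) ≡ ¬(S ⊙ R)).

0.95

¬S = 1 − 0.49 = 0.51
¬Q = 1 − 0.10 = 0.90
¬Q ∨ 1 = max(0.90, 1.00) = 1.00
¬(¬Q ∨ 1) = 1 − 1.00 = 0.00
¬¬(¬Q ∨ 1) = 1 − 0.00 = 1.00
¬¬(¬Q ∨ 1) ⇒ S = min(1, 1 − 1.00 + 0.49) = min(1, 0.49) = 0.49
S ⊙ R = max(0, 0.49 + 0.58 − 1) = max(0, 0.07) = 0.07
¬(S ⊙ R) = 1 − 0.07 = 0.93
(¬¬(¬Q ∨ 1) ⇒ S) ≡ ¬(S ⊙ R) = 1 − |0.49 − 0.93| = 1 − 0.44 = 0.56
¬S ≡ ((¬¬(¬Q ∨ 1) ⇒ S) ≡ ¬(S ⊙ R)) = 1 − |0.51 − 0.56| = 1 − 0.05 = 0.95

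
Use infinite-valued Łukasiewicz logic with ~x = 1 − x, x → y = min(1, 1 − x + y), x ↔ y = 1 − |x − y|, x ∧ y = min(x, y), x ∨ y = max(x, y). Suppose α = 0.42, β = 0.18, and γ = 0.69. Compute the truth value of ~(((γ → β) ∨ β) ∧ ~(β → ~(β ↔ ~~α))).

γ → β = min(1, 1 − 0.69 + 0.18) = min(1, 0.49) = 0.49
(γ → β) ∨ β = max(0.49, 0.18) = 0.49
~α = 1 − 0.42 = 0.58
~~α = 1 − 0.58 = 0.42
β ↔ ~~α = 1 − |0.18 − 0.42| = 1 − 0.24 = 0.76
~(β ↔ ~~α) = 1 − 0.76 = 0.24
β → ~(β ↔ ~~α) = min(1, 1 − 0.18 + 0.24) = min(1, 1.06) = 1.00
~(β → ~(β ↔ ~~α)) = 1 − 1.00 = 0.00
((γ → β) ∨ β) ∧ ~(β → ~(β ↔ ~~α)) = min(0.49, 0.00) = 0.00
~(((γ → β) ∨ β) ∧ ~(β → ~(β ↔ ~~α))) = 1 − 0.00 = 1.00

1.00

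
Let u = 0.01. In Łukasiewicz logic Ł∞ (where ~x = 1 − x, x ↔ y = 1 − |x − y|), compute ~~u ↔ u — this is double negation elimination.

1.00

~u = 1 − 0.01 = 0.99
~~u = 1 − 0.99 = 0.01
~~u ↔ u = 1 − |0.01 − 0.01| = 1 − 0.00 = 1.00
(As expected: always 1 in Ł∞ since negation is involutive.)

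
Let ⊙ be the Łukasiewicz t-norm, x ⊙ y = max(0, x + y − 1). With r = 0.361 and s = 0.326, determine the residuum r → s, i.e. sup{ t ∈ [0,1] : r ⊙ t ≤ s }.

0.965

The residuum of the Łukasiewicz t-norm gives the supremum: min(1, 1 − 0.361 + 0.326).
1 − 0.361 + 0.326 = 0.965, so t = min(1, 0.965) = 0.965.
Check: 0.361 ⊙ 0.965 = max(0, 0.326) = 0.326 ≤ 0.326.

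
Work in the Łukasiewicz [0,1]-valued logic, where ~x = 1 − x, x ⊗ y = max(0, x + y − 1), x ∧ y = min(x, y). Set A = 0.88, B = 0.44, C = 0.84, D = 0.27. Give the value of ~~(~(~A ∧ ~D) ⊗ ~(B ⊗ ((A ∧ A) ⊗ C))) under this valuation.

~A = 1 − 0.88 = 0.12
~D = 1 − 0.27 = 0.73
~A ∧ ~D = min(0.12, 0.73) = 0.12
~(~A ∧ ~D) = 1 − 0.12 = 0.88
A ∧ A = min(0.88, 0.88) = 0.88
(A ∧ A) ⊗ C = max(0, 0.88 + 0.84 − 1) = max(0, 0.72) = 0.72
B ⊗ ((A ∧ A) ⊗ C) = max(0, 0.44 + 0.72 − 1) = max(0, 0.16) = 0.16
~(B ⊗ ((A ∧ A) ⊗ C)) = 1 − 0.16 = 0.84
~(~A ∧ ~D) ⊗ ~(B ⊗ ((A ∧ A) ⊗ C)) = max(0, 0.88 + 0.84 − 1) = max(0, 0.72) = 0.72
~(~(~A ∧ ~D) ⊗ ~(B ⊗ ((A ∧ A) ⊗ C))) = 1 − 0.72 = 0.28
~~(~(~A ∧ ~D) ⊗ ~(B ⊗ ((A ∧ A) ⊗ C))) = 1 − 0.28 = 0.72

0.72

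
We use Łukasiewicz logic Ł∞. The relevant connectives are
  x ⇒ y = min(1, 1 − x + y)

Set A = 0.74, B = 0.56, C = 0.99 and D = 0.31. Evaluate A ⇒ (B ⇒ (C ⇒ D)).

1.00

C ⇒ D = min(1, 1 − 0.99 + 0.31) = min(1, 0.32) = 0.32
B ⇒ (C ⇒ D) = min(1, 1 − 0.56 + 0.32) = min(1, 0.76) = 0.76
A ⇒ (B ⇒ (C ⇒ D)) = min(1, 1 − 0.74 + 0.76) = min(1, 1.02) = 1.00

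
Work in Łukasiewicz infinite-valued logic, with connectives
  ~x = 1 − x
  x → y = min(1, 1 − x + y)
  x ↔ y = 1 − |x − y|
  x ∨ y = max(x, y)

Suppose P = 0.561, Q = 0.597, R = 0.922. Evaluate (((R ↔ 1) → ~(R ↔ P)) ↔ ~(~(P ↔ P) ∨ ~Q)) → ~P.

R ↔ 1 = 1 − |0.922 − 1.000| = 1 − 0.078 = 0.922
R ↔ P = 1 − |0.922 − 0.561| = 1 − 0.361 = 0.639
~(R ↔ P) = 1 − 0.639 = 0.361
(R ↔ 1) → ~(R ↔ P) = min(1, 1 − 0.922 + 0.361) = min(1, 0.439) = 0.439
P ↔ P = 1 − |0.561 − 0.561| = 1 − 0.000 = 1.000
~(P ↔ P) = 1 − 1.000 = 0.000
~Q = 1 − 0.597 = 0.403
~(P ↔ P) ∨ ~Q = max(0.000, 0.403) = 0.403
~(~(P ↔ P) ∨ ~Q) = 1 − 0.403 = 0.597
((R ↔ 1) → ~(R ↔ P)) ↔ ~(~(P ↔ P) ∨ ~Q) = 1 − |0.439 − 0.597| = 1 − 0.158 = 0.842
~P = 1 − 0.561 = 0.439
(((R ↔ 1) → ~(R ↔ P)) ↔ ~(~(P ↔ P) ∨ ~Q)) → ~P = min(1, 1 − 0.842 + 0.439) = min(1, 0.597) = 0.597

0.597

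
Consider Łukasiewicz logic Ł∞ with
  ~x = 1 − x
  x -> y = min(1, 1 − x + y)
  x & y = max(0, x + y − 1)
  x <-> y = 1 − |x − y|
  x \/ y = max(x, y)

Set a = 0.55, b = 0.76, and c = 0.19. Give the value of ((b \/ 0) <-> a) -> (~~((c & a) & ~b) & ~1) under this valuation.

b \/ 0 = max(0.76, 0.00) = 0.76
(b \/ 0) <-> a = 1 − |0.76 − 0.55| = 1 − 0.21 = 0.79
c & a = max(0, 0.19 + 0.55 − 1) = max(0, -0.26) = 0.00
~b = 1 − 0.76 = 0.24
(c & a) & ~b = max(0, 0.00 + 0.24 − 1) = max(0, -0.76) = 0.00
~((c & a) & ~b) = 1 − 0.00 = 1.00
~~((c & a) & ~b) = 1 − 1.00 = 0.00
~1 = 1 − 1.00 = 0.00
~~((c & a) & ~b) & ~1 = max(0, 0.00 + 0.00 − 1) = max(0, -1.00) = 0.00
((b \/ 0) <-> a) -> (~~((c & a) & ~b) & ~1) = min(1, 1 − 0.79 + 0.00) = min(1, 0.21) = 0.21

0.21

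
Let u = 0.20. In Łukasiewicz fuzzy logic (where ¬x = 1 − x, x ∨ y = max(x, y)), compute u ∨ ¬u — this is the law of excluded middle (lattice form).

0.80

¬u = 1 − 0.20 = 0.80
u ∨ ¬u = max(0.20, 0.80) = 0.80
(The value 0.80 < 1 shows this instance is not satisfied; not a Ł∞-tautology — its value is max(a, 1−a).)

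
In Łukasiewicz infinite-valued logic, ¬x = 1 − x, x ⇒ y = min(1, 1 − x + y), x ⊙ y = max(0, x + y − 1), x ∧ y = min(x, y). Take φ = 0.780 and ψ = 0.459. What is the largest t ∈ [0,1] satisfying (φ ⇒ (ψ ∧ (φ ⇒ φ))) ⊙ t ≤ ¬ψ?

φ ⇒ φ = min(1, 1 − 0.780 + 0.780) = min(1, 1.000) = 1.000
ψ ∧ (φ ⇒ φ) = min(0.459, 1.000) = 0.459
φ ⇒ (ψ ∧ (φ ⇒ φ)) = min(1, 1 − 0.780 + 0.459) = min(1, 0.679) = 0.679
So the left factor is φ ⇒ (ψ ∧ (φ ⇒ φ)) = 0.679.
¬ψ = 1 − 0.459 = 0.541
So the right-hand bound is ¬ψ = 0.541.
The residuum of the Łukasiewicz t-norm gives the supremum: min(1, 1 − 0.679 + 0.541).
1 − 0.679 + 0.541 = 0.862, so t = min(1, 0.862) = 0.862.
Check: 0.679 ⊙ 0.862 = max(0, 0.541) = 0.541 ≤ 0.541.

0.862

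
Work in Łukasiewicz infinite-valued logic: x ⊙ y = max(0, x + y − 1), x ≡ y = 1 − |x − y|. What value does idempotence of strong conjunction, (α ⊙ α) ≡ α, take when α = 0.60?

0.60

α ⊙ α = max(0, 0.60 + 0.60 − 1) = max(0, 0.20) = 0.20
(α ⊙ α) ≡ α = 1 − |0.20 − 0.60| = 1 − 0.40 = 0.60
(The value 0.60 < 1 shows this instance is not satisfied; fails in Ł∞ since a ⊗ a = max(0, 2a−1) ≠ a in general.)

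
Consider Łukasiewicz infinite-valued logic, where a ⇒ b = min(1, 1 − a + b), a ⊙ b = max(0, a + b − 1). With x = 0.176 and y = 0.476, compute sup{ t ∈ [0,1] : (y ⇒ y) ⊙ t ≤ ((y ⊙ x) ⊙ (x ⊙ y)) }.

y ⇒ y = min(1, 1 − 0.476 + 0.476) = min(1, 1.000) = 1.000
So the left factor is y ⇒ y = 1.000.
y ⊙ x = max(0, 0.476 + 0.176 − 1) = max(0, -0.348) = 0.000
x ⊙ y = max(0, 0.176 + 0.476 − 1) = max(0, -0.348) = 0.000
(y ⊙ x) ⊙ (x ⊙ y) = max(0, 0.000 + 0.000 − 1) = max(0, -1.000) = 0.000
So the right-hand bound is (y ⊙ x) ⊙ (x ⊙ y) = 0.000.
The residuum of the Łukasiewicz t-norm gives the supremum: min(1, 1 − 1.000 + 0.000).
1 − 1.000 + 0.000 = 0.000, so t = min(1, 0.000) = 0.000.
Check: 1.000 ⊙ 0.000 = max(0, 0.000) = 0.000 ≤ 0.000.

0.000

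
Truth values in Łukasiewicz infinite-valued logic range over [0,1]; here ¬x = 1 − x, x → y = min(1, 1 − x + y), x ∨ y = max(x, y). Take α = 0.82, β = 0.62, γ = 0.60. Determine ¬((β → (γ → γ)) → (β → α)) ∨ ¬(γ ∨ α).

γ → γ = min(1, 1 − 0.60 + 0.60) = min(1, 1.00) = 1.00
β → (γ → γ) = min(1, 1 − 0.62 + 1.00) = min(1, 1.38) = 1.00
β → α = min(1, 1 − 0.62 + 0.82) = min(1, 1.20) = 1.00
(β → (γ → γ)) → (β → α) = min(1, 1 − 1.00 + 1.00) = min(1, 1.00) = 1.00
¬((β → (γ → γ)) → (β → α)) = 1 − 1.00 = 0.00
γ ∨ α = max(0.60, 0.82) = 0.82
¬(γ ∨ α) = 1 − 0.82 = 0.18
¬((β → (γ → γ)) → (β → α)) ∨ ¬(γ ∨ α) = max(0.00, 0.18) = 0.18

0.18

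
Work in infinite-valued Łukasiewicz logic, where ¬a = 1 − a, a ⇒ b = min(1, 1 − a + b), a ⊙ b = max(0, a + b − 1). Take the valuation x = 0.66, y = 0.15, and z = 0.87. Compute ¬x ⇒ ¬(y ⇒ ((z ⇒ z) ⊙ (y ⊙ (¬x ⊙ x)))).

0.81

¬x = 1 − 0.66 = 0.34
z ⇒ z = min(1, 1 − 0.87 + 0.87) = min(1, 1.00) = 1.00
¬x ⊙ x = max(0, 0.34 + 0.66 − 1) = max(0, 0.00) = 0.00
y ⊙ (¬x ⊙ x) = max(0, 0.15 + 0.00 − 1) = max(0, -0.85) = 0.00
(z ⇒ z) ⊙ (y ⊙ (¬x ⊙ x)) = max(0, 1.00 + 0.00 − 1) = max(0, 0.00) = 0.00
y ⇒ ((z ⇒ z) ⊙ (y ⊙ (¬x ⊙ x))) = min(1, 1 − 0.15 + 0.00) = min(1, 0.85) = 0.85
¬(y ⇒ ((z ⇒ z) ⊙ (y ⊙ (¬x ⊙ x)))) = 1 − 0.85 = 0.15
¬x ⇒ ¬(y ⇒ ((z ⇒ z) ⊙ (y ⊙ (¬x ⊙ x)))) = min(1, 1 − 0.34 + 0.15) = min(1, 0.81) = 0.81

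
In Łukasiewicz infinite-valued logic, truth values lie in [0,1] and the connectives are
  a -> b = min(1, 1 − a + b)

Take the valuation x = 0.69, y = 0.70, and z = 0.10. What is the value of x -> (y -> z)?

y -> z = min(1, 1 − 0.70 + 0.10) = min(1, 0.40) = 0.40
x -> (y -> z) = min(1, 1 − 0.69 + 0.40) = min(1, 0.71) = 0.71

0.71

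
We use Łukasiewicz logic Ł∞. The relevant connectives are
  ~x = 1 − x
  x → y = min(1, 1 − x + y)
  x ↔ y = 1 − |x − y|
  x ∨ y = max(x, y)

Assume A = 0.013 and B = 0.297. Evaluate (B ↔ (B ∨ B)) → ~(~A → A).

0.974

B ∨ B = max(0.297, 0.297) = 0.297
B ↔ (B ∨ B) = 1 − |0.297 − 0.297| = 1 − 0.000 = 1.000
~A = 1 − 0.013 = 0.987
~A → A = min(1, 1 − 0.987 + 0.013) = min(1, 0.026) = 0.026
~(~A → A) = 1 − 0.026 = 0.974
(B ↔ (B ∨ B)) → ~(~A → A) = min(1, 1 − 1.000 + 0.974) = min(1, 0.974) = 0.974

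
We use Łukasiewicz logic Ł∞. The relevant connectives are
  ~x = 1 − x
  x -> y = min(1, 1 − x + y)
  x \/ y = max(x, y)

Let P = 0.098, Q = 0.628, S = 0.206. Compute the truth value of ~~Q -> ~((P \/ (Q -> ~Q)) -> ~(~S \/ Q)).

~Q = 1 − 0.628 = 0.372
~~Q = 1 − 0.372 = 0.628
Q -> ~Q = min(1, 1 − 0.628 + 0.372) = min(1, 0.744) = 0.744
P \/ (Q -> ~Q) = max(0.098, 0.744) = 0.744
~S = 1 − 0.206 = 0.794
~S \/ Q = max(0.794, 0.628) = 0.794
~(~S \/ Q) = 1 − 0.794 = 0.206
(P \/ (Q -> ~Q)) -> ~(~S \/ Q) = min(1, 1 − 0.744 + 0.206) = min(1, 0.462) = 0.462
~((P \/ (Q -> ~Q)) -> ~(~S \/ Q)) = 1 − 0.462 = 0.538
~~Q -> ~((P \/ (Q -> ~Q)) -> ~(~S \/ Q)) = min(1, 1 − 0.628 + 0.538) = min(1, 0.910) = 0.910

0.910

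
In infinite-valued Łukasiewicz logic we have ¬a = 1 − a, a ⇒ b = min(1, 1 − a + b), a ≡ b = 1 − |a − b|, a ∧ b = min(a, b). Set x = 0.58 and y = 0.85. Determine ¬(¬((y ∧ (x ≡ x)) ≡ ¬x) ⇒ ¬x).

0.01

x ≡ x = 1 − |0.58 − 0.58| = 1 − 0.00 = 1.00
y ∧ (x ≡ x) = min(0.85, 1.00) = 0.85
¬x = 1 − 0.58 = 0.42
(y ∧ (x ≡ x)) ≡ ¬x = 1 − |0.85 − 0.42| = 1 − 0.43 = 0.57
¬((y ∧ (x ≡ x)) ≡ ¬x) = 1 − 0.57 = 0.43
¬((y ∧ (x ≡ x)) ≡ ¬x) ⇒ ¬x = min(1, 1 − 0.43 + 0.42) = min(1, 0.99) = 0.99
¬(¬((y ∧ (x ≡ x)) ≡ ¬x) ⇒ ¬x) = 1 − 0.99 = 0.01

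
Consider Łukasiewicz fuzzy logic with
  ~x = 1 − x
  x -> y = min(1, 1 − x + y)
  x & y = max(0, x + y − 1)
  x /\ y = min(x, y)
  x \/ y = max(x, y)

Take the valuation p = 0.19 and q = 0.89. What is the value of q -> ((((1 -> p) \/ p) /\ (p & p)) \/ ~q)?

0.22

1 -> p = min(1, 1 − 1.00 + 0.19) = min(1, 0.19) = 0.19
(1 -> p) \/ p = max(0.19, 0.19) = 0.19
p & p = max(0, 0.19 + 0.19 − 1) = max(0, -0.62) = 0.00
((1 -> p) \/ p) /\ (p & p) = min(0.19, 0.00) = 0.00
~q = 1 − 0.89 = 0.11
(((1 -> p) \/ p) /\ (p & p)) \/ ~q = max(0.00, 0.11) = 0.11
q -> ((((1 -> p) \/ p) /\ (p & p)) \/ ~q) = min(1, 1 − 0.89 + 0.11) = min(1, 0.22) = 0.22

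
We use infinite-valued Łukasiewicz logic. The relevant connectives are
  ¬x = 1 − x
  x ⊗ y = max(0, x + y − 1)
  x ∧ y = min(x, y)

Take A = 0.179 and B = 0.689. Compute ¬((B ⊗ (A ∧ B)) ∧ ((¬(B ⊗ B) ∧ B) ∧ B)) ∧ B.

A ∧ B = min(0.179, 0.689) = 0.179
B ⊗ (A ∧ B) = max(0, 0.689 + 0.179 − 1) = max(0, -0.132) = 0.000
B ⊗ B = max(0, 0.689 + 0.689 − 1) = max(0, 0.378) = 0.378
¬(B ⊗ B) = 1 − 0.378 = 0.622
¬(B ⊗ B) ∧ B = min(0.622, 0.689) = 0.622
(¬(B ⊗ B) ∧ B) ∧ B = min(0.622, 0.689) = 0.622
(B ⊗ (A ∧ B)) ∧ ((¬(B ⊗ B) ∧ B) ∧ B) = min(0.000, 0.622) = 0.000
¬((B ⊗ (A ∧ B)) ∧ ((¬(B ⊗ B) ∧ B) ∧ B)) = 1 − 0.000 = 1.000
¬((B ⊗ (A ∧ B)) ∧ ((¬(B ⊗ B) ∧ B) ∧ B)) ∧ B = min(1.000, 0.689) = 0.689

0.689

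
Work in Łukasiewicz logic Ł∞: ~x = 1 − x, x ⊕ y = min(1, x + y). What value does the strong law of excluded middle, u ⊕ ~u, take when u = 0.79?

~u = 1 − 0.79 = 0.21
u ⊕ ~u = min(1, 0.79 + 0.21) = min(1, 1.00) = 1.00
(As expected: always 1 in Ł∞ since a ⊕ (1−a) = 1.)

1.00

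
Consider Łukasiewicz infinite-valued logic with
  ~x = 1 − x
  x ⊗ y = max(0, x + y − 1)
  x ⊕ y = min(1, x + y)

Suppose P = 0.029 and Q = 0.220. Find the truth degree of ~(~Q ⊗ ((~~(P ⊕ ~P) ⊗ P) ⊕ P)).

~Q = 1 − 0.220 = 0.780
~P = 1 − 0.029 = 0.971
P ⊕ ~P = min(1, 0.029 + 0.971) = min(1, 1.000) = 1.000
~(P ⊕ ~P) = 1 − 1.000 = 0.000
~~(P ⊕ ~P) = 1 − 0.000 = 1.000
~~(P ⊕ ~P) ⊗ P = max(0, 1.000 + 0.029 − 1) = max(0, 0.029) = 0.029
(~~(P ⊕ ~P) ⊗ P) ⊕ P = min(1, 0.029 + 0.029) = min(1, 0.058) = 0.058
~Q ⊗ ((~~(P ⊕ ~P) ⊗ P) ⊕ P) = max(0, 0.780 + 0.058 − 1) = max(0, -0.162) = 0.000
~(~Q ⊗ ((~~(P ⊕ ~P) ⊗ P) ⊕ P)) = 1 − 0.000 = 1.000

1.000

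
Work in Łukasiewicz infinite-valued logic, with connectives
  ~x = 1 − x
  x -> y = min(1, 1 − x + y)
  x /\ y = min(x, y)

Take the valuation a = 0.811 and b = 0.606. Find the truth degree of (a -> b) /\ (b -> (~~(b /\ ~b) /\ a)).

0.788

a -> b = min(1, 1 − 0.811 + 0.606) = min(1, 0.795) = 0.795
~b = 1 − 0.606 = 0.394
b /\ ~b = min(0.606, 0.394) = 0.394
~(b /\ ~b) = 1 − 0.394 = 0.606
~~(b /\ ~b) = 1 − 0.606 = 0.394
~~(b /\ ~b) /\ a = min(0.394, 0.811) = 0.394
b -> (~~(b /\ ~b) /\ a) = min(1, 1 − 0.606 + 0.394) = min(1, 0.788) = 0.788
(a -> b) /\ (b -> (~~(b /\ ~b) /\ a)) = min(0.795, 0.788) = 0.788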